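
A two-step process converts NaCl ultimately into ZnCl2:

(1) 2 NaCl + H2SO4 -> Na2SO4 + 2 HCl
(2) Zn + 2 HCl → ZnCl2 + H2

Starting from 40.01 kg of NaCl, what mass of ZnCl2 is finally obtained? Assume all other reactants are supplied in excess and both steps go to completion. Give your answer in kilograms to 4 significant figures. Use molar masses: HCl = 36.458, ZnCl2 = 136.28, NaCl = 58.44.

40.01 kg = 40010 g.
n(NaCl) = 40010 / 58.44 = 684.63 mol.
Step 1 gives a 2:2 ratio of NaCl to HCl, so n(HCl) = 684.63 mol.
In step 2 the HCl:ZnCl2 ratio is 2:1, so n(ZnCl2) = 342.32 mol.
Mass of ZnCl2 = 342.32 × 136.28 = 46651 g = 46.65 kg.

46.65 kg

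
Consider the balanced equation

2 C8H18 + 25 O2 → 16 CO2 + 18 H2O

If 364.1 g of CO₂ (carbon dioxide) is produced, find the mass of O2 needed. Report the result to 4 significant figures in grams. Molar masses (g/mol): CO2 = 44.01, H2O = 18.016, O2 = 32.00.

413.7 g

n(CO2) = 364.10 g / 44.01 g/mol = 8.2731 mol.
From the equation the CO2:O2 mole ratio is 16:25, so n(O2) = 8.2731 × 25/16 = 12.927 mol.
Mass of O2 = 12.927 mol × 32.00 g/mol = 413.66 g.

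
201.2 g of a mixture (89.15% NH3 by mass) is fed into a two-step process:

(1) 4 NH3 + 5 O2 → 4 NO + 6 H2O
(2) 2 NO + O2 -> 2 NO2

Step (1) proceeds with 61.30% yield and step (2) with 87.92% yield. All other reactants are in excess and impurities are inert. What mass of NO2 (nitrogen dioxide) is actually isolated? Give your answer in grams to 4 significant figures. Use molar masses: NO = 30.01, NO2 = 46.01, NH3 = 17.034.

Pure NH3 = 201.2 × 0.8915 = 179.37 g.
n(NH3) = 179.37 / 17.034 = 10.530 mol.
Step 1 (NH3:NO = 4:4): theoretical n(NO) = 10.530 mol; at 61.30% yield, n(NO) = 6.4550 mol.
Step 2 (NO:NO2 = 2:2): theoretical n(NO2) = 6.4550 mol, so theoretical mass = 6.4550 × 46.01 = 296.99 g.
At 87.92% yield, actual mass of NO2 = 296.99 × 0.8792 = 261.12 g.

261.1 g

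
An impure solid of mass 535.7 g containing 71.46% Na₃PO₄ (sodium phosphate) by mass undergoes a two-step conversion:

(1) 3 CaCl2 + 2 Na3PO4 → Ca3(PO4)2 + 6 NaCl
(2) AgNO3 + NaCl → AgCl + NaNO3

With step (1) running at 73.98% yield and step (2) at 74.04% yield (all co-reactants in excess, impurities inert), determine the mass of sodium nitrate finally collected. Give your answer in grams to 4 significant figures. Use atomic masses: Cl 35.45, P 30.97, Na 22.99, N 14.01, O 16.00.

Pure Na3PO4 = 535.7 × 0.7146 = 382.81 g.
M(Na3PO4) = 3(22.99) + 30.97 + 4(16.00) = 163.94 g/mol.
M(NaNO3) = 22.99 + 14.01 + 3(16.00) = 85.00 g/mol.
n(Na3PO4) = 382.81 / 163.94 = 2.3351 mol.
Step 1 (Na3PO4:NaCl = 2:6): theoretical n(NaCl) = 7.0052 mol; at 73.98% yield, n(NaCl) = 5.1825 mol.
Step 2 (NaCl:NaNO3 = 1:1): theoretical n(NaNO3) = 5.1825 mol, so theoretical mass = 5.1825 × 85.00 = 440.51 g.
At 74.04% yield, actual mass of NaNO3 = 440.51 × 0.7404 = 326.15 g.

326.2 g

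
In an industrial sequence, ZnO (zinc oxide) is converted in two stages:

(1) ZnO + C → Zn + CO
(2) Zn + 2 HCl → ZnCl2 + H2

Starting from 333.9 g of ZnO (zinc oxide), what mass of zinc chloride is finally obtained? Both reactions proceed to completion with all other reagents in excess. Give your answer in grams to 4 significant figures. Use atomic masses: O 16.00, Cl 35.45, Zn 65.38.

559.2 g

M(ZnO) = 65.38 + 16.00 = 81.38 g/mol.
M(ZnCl2) = 65.38 + 2(35.45) = 136.28 g/mol.
n(ZnO) = 333.90 / 81.38 = 4.1030 mol.
Step 1 gives a 1:1 ratio of ZnO to Zn, so n(Zn) = 4.1030 mol.
In step 2 the Zn:ZnCl2 ratio is 1:1, so n(ZnCl2) = 4.1030 mol.
Mass of ZnCl2 = 4.1030 × 136.28 = 559.15 g.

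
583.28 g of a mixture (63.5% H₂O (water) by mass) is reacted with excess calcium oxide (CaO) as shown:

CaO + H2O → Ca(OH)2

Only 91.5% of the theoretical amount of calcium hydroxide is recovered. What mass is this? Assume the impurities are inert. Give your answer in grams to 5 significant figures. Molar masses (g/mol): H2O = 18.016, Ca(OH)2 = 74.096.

1393.8 g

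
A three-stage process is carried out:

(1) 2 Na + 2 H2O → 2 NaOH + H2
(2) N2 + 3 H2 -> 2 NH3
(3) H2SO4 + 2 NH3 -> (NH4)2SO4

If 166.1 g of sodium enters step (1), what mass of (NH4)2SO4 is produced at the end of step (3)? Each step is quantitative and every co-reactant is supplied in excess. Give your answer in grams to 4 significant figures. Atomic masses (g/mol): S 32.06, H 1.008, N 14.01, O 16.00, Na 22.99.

M(Na) = 22.99 g/mol.
M((NH4)2SO4) = 2(14.01) + 8(1.008) + 32.06 + 4(16.00) = 132.144 g/mol.
n(Na) = 166.1 / 22.99 = 7.2249 mol.
Reaction (1): Na→H2 ratio 2:1 ⇒ n(H2) = 3.6124 mol.
Reaction (2): H2→NH3 ratio 3:2 ⇒ n(NH3) = 2.4083 mol.
Reaction (3): NH3→(NH4)2SO4 ratio 2:1 ⇒ n((NH4)2SO4) = 1.2041 mol.
Mass of (NH4)2SO4 = 1.2041 × 132.144 = 159.12 g.

159.1 g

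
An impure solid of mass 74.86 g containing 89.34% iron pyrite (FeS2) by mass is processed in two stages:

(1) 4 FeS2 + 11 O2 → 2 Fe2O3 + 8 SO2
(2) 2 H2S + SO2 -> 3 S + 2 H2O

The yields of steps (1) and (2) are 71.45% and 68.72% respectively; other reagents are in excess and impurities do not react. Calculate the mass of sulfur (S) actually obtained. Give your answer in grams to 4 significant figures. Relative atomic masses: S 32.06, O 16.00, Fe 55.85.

Pure FeS2 = 74.86 × 0.8934 = 66.880 g.
M(FeS2) = 55.85 + 2(32.06) = 119.97 g/mol.
M(S) = 32.06 g/mol.
n(FeS2) = 66.880 / 119.97 = 0.55747 mol.
Step 1 (FeS2:SO2 = 4:8): theoretical n(SO2) = 1.1149 mol; at 71.45% yield, n(SO2) = 0.79663 mol.
Step 2 (SO2:S = 1:3): theoretical n(S) = 2.3899 mol, so theoretical mass = 2.3899 × 32.06 = 76.620 g.
At 68.72% yield, actual mass of S = 76.620 × 0.6872 = 52.653 g.

52.65 g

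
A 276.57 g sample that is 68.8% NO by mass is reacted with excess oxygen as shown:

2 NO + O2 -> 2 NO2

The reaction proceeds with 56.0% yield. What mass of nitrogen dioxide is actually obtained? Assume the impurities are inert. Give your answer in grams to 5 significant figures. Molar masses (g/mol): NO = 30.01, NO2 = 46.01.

163.37 g

Pure NO available = 276.57 g × 0.688 = 190.280 g.
n(NO) = 190.280 g / 30.01 g/mol = 6.34056 mol.
From the equation the NO:NO2 mole ratio is 2:2, so n(NO2) = 6.34056 × 2/2 = 6.34056 mol.
Mass of NO2 = 6.34056 mol × 46.01 g/mol = 291.729 g.
Actual mass collected = 291.729 g × 0.560 = 163.368 g.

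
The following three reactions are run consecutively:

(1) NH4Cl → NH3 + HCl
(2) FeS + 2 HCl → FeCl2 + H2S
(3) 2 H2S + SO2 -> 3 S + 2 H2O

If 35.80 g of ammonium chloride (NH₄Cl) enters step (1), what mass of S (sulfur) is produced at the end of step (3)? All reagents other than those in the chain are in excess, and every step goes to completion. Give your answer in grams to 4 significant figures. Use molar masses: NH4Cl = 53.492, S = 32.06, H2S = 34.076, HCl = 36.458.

16.09 g

n(NH4Cl) = 35.80 / 53.492 = 0.66926 mol.
Reaction (1): NH4Cl→HCl ratio 1:1 ⇒ n(HCl) = 0.66926 mol.
Reaction (2): HCl→H2S ratio 2:1 ⇒ n(H2S) = 0.33463 mol.
Reaction (3): H2S→S ratio 2:3 ⇒ n(S) = 0.50194 mol.
Mass of S = 0.50194 × 32.06 = 16.092 g.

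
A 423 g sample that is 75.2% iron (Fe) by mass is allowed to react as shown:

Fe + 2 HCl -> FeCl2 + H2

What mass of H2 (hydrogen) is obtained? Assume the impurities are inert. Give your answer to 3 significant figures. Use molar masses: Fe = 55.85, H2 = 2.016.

Mass of pure Fe = 423 g × 0.752 = 318.1 g.
n(Fe) = 318.1 g / 55.85 g/mol = 5.696 mol.
From the equation the Fe:H2 mole ratio is 1:1, so n(H2) = 5.696 × 1/1 = 5.696 mol.
Mass of H2 = 5.696 mol × 2.016 g/mol = 11.48 g.

11.5 g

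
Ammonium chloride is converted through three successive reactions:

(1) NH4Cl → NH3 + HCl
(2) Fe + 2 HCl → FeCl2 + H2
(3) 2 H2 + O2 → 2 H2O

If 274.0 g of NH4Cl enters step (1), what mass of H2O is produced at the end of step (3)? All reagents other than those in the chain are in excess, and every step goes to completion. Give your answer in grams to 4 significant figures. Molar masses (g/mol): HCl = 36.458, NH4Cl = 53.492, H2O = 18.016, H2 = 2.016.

46.14 g

n(NH4Cl) = 274.0 / 53.492 = 5.1223 mol.
Reaction (1): NH4Cl→HCl ratio 1:1 ⇒ n(HCl) = 5.1223 mol.
Reaction (2): HCl→H2 ratio 2:1 ⇒ n(H2) = 2.5611 mol.
Reaction (3): H2→H2O ratio 2:2 ⇒ n(H2O) = 2.5611 mol.
Mass of H2O = 2.5611 × 18.016 = 46.141 g.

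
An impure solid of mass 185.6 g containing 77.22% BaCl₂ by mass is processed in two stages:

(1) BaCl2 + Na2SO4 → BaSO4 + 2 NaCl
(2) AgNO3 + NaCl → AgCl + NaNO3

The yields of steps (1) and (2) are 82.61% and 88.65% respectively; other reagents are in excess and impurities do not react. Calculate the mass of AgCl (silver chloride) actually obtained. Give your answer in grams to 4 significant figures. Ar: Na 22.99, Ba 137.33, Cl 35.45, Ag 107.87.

Pure BaCl2 = 185.6 × 0.7722 = 143.32 g.
M(BaCl2) = 137.33 + 2(35.45) = 208.23 g/mol.
M(AgCl) = 107.87 + 35.45 = 143.32 g/mol.
n(BaCl2) = 143.32 / 208.23 = 0.68828 mol.
Step 1 (BaCl2:NaCl = 1:2): theoretical n(NaCl) = 1.3766 mol; at 82.61% yield, n(NaCl) = 1.1372 mol.
Step 2 (NaCl:AgCl = 1:1): theoretical n(AgCl) = 1.1372 mol, so theoretical mass = 1.1372 × 143.32 = 162.98 g.
At 88.65% yield, actual mass of AgCl = 162.98 × 0.8865 = 144.48 g.

144.5 g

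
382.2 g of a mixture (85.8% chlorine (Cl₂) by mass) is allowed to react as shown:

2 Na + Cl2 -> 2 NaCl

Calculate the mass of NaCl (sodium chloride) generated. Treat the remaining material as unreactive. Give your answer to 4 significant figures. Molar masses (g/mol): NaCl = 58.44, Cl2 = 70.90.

540.6 g

Mass of pure Cl2 = 382.2 g × 0.858 = 327.93 g.
n(Cl2) = 327.93 g / 70.90 g/mol = 4.6252 mol.
From the equation the Cl2:NaCl mole ratio is 1:2, so n(NaCl) = 4.6252 × 2/1 = 9.2504 mol.
Mass of NaCl = 9.2504 mol × 58.44 g/mol = 540.59 g.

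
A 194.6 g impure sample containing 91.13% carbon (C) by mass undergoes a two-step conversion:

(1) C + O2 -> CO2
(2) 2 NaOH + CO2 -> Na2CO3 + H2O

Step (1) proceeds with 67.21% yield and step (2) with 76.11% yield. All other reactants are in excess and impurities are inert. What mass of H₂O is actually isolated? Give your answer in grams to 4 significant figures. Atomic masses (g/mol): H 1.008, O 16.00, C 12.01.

136.1 g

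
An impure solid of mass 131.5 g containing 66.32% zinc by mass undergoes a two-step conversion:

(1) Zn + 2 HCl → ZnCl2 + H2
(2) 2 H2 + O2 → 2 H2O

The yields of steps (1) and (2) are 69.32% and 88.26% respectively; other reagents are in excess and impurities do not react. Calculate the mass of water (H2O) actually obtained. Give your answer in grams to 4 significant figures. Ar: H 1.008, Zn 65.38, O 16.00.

14.70 g

Pure Zn = 131.5 × 0.6632 = 87.211 g.
M(Zn) = 65.38 g/mol.
M(H2O) = 2(1.008) + 16.00 = 18.016 g/mol.
n(Zn) = 87.211 / 65.38 = 1.3339 mol.
Step 1 (Zn:H2 = 1:1): theoretical n(H2) = 1.3339 mol; at 69.32% yield, n(H2) = 0.92466 mol.
Step 2 (H2:H2O = 2:2): theoretical n(H2O) = 0.92466 mol, so theoretical mass = 0.92466 × 18.016 = 16.659 g.
At 88.26% yield, actual mass of H2O = 16.659 × 0.8826 = 14.703 g.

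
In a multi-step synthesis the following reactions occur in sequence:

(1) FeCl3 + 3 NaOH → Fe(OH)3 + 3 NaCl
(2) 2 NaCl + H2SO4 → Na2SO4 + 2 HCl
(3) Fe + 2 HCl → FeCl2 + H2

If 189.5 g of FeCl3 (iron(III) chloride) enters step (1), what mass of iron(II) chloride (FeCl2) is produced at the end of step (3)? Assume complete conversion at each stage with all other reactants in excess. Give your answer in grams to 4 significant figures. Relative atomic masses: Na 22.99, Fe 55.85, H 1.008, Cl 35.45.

222.1 g

M(FeCl3) = 55.85 + 3(35.45) = 162.20 g/mol.
M(FeCl2) = 55.85 + 2(35.45) = 126.75 g/mol.
n(FeCl3) = 189.5 / 162.20 = 1.1683 mol.
Reaction (1): FeCl3→NaCl ratio 1:3 ⇒ n(NaCl) = 3.5049 mol.
Reaction (2): NaCl→HCl ratio 2:2 ⇒ n(HCl) = 3.5049 mol.
Reaction (3): HCl→FeCl2 ratio 2:1 ⇒ n(FeCl2) = 1.7525 mol.
Mass of FeCl2 = 1.7525 × 126.75 = 222.13 g.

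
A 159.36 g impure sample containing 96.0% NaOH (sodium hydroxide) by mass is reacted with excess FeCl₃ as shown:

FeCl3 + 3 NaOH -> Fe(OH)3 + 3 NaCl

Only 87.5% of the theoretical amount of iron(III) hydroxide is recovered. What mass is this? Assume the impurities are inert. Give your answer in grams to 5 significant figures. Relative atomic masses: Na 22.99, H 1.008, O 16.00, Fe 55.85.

119.23 g

Pure NaOH available = 159.36 g × 0.960 = 152.986 g.
M(NaOH) = 22.99 + 16.00 + 1.008 = 39.998 g/mol.
M(Fe(OH)3) = 55.85 + 3(16.00) + 3(1.008) = 106.874 g/mol.
n(NaOH) = 152.986 g / 39.998 g/mol = 3.82483 mol.
From the equation the NaOH:Fe(OH)3 mole ratio is 3:1, so n(Fe(OH)3) = 3.82483 × 1/3 = 1.27494 mol.
Mass of Fe(OH)3 = 1.27494 mol × 106.874 g/mol = 136.258 g.
Actual mass collected = 136.258 g × 0.875 = 119.226 g.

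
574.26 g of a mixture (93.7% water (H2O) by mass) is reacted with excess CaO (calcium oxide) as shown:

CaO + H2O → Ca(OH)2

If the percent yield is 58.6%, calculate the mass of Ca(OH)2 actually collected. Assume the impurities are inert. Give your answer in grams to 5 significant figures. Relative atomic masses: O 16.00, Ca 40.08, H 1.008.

Pure H2O available = 574.26 g × 0.937 = 538.082 g.
M(H2O) = 2(1.008) + 16.00 = 18.016 g/mol.
M(Ca(OH)2) = 40.08 + 2(16.00) + 2(1.008) = 74.096 g/mol.
n(H2O) = 538.082 g / 18.016 g/mol = 29.8669 mol.
From the equation the H2O:Ca(OH)2 mole ratio is 1:1, so n(Ca(OH)2) = 29.8669 × 1/1 = 29.8669 mol.
Mass of Ca(OH)2 = 29.8669 mol × 74.096 g/mol = 2213.02 g.
Actual mass collected = 2213.02 g × 0.586 = 1296.83 g.

1296.8 g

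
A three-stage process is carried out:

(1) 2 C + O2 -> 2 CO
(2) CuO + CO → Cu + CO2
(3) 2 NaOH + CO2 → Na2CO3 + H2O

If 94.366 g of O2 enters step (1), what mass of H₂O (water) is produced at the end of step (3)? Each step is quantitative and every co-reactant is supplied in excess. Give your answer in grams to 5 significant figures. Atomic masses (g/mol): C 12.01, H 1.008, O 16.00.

106.26 g

M(O2) = 2(16.00) = 32.00 g/mol.
M(H2O) = 2(1.008) + 16.00 = 18.016 g/mol.
n(O2) = 94.366 / 32.00 = 2.94894 mol.
Reaction (1): O2→CO ratio 1:2 ⇒ n(CO) = 5.89787 mol.
Reaction (2): CO→CO2 ratio 1:1 ⇒ n(CO2) = 5.89787 mol.
Reaction (3): CO2→H2O ratio 1:1 ⇒ n(H2O) = 5.89787 mol.
Mass of H2O = 5.89787 × 18.016 = 106.256 g.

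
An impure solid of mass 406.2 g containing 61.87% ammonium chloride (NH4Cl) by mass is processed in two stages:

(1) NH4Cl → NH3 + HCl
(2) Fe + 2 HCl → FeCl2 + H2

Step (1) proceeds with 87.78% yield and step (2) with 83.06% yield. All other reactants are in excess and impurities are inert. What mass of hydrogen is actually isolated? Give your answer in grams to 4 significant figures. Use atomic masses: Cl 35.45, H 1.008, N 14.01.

Pure NH4Cl = 406.2 × 0.6187 = 251.32 g.
M(NH4Cl) = 14.01 + 4(1.008) + 35.45 = 53.492 g/mol.
M(H2) = 2(1.008) = 2.016 g/mol.
n(NH4Cl) = 251.32 / 53.492 = 4.6982 mol.
Step 1 (NH4Cl:HCl = 1:1): theoretical n(HCl) = 4.6982 mol; at 87.78% yield, n(HCl) = 4.1241 mol.
Step 2 (HCl:H2 = 2:1): theoretical n(H2) = 2.0620 mol, so theoretical mass = 2.0620 × 2.016 = 4.1571 g.
At 83.06% yield, actual mass of H2 = 4.1571 × 0.8306 = 3.4529 g.

3.453 g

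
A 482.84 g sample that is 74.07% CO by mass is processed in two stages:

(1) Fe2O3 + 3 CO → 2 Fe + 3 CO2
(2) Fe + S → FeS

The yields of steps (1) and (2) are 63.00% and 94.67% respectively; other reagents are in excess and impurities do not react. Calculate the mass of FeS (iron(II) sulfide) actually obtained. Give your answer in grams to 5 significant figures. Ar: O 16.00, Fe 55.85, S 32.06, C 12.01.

446.31 g

Pure CO = 482.84 × 0.7407 = 357.640 g.
M(CO) = 12.01 + 16.00 = 28.01 g/mol.
M(FeS) = 55.85 + 32.06 = 87.91 g/mol.
n(CO) = 357.640 / 28.01 = 12.7683 mol.
Step 1 (CO:Fe = 3:2): theoretical n(Fe) = 8.51219 mol; at 63.00% yield, n(Fe) = 5.36268 mol.
Step 2 (Fe:FeS = 1:1): theoretical n(FeS) = 5.36268 mol, so theoretical mass = 5.36268 × 87.91 = 471.433 g.
At 94.67% yield, actual mass of FeS = 471.433 × 0.9467 = 446.306 g.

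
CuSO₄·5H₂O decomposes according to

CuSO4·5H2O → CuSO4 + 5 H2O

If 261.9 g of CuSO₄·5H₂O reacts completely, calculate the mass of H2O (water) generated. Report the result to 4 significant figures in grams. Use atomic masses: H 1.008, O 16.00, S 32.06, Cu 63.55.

M(CuSO4·5H2O) = 63.55 + 32.06 + 9(16.00) + 10(1.008) = 249.69 g/mol.
M(H2O) = 2(1.008) + 16.00 = 18.016 g/mol.
n(CuSO4·5H2O) = 261.90 g / 249.69 g/mol = 1.0489 mol.
From the equation the CuSO4·5H2O:H2O mole ratio is 1:5, so n(H2O) = 1.0489 × 5/1 = 5.2445 mol.
Mass of H2O = 5.2445 mol × 18.016 g/mol = 94.485 g.

94.48 g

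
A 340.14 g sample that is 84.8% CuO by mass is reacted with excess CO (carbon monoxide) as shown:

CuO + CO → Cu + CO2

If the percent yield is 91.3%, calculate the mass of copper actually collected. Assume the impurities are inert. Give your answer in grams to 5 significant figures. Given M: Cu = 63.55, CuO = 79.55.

Pure CuO available = 340.14 g × 0.848 = 288.439 g.
n(CuO) = 288.439 g / 79.55 g/mol = 3.62588 mol.
From the equation the CuO:Cu mole ratio is 1:1, so n(Cu) = 3.62588 × 1/1 = 3.62588 mol.
Mass of Cu = 3.62588 mol × 63.55 g/mol = 230.425 g.
Actual mass collected = 230.425 g × 0.913 = 210.378 g.

210.38 g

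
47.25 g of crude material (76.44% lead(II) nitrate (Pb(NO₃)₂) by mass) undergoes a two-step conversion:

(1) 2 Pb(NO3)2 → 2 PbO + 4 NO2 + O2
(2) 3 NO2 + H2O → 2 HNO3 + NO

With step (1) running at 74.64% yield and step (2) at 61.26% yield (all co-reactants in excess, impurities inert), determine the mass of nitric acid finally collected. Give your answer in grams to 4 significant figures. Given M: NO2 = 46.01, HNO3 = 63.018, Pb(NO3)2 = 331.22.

4.189 g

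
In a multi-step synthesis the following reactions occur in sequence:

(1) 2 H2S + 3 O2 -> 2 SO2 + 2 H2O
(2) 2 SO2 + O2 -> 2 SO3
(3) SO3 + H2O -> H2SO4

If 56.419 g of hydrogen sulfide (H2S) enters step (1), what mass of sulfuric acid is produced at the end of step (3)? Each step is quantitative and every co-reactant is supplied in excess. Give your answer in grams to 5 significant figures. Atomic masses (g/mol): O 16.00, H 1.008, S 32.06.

162.38 g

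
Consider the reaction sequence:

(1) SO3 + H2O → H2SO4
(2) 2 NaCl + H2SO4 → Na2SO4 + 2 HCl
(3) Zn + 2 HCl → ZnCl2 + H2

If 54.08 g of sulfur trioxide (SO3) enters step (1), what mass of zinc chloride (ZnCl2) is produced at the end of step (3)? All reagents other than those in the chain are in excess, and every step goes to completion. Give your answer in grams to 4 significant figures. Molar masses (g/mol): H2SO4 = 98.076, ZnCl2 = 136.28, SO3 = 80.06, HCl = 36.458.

92.06 g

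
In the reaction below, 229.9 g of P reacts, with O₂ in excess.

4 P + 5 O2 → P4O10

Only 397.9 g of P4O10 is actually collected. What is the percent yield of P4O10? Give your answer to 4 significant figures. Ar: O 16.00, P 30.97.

75.53 %

M(P) = 30.97 g/mol.
M(P4O10) = 4(30.97) + 10(16.00) = 283.88 g/mol.
n(P) = 229.90 g / 30.97 g/mol = 7.4233 mol.
From the equation the P:P4O10 mole ratio is 4:1, so n(P4O10) = 7.4233 × 1/4 = 1.8558 mol.
Mass of P4O10 = 1.8558 mol × 283.88 g/mol = 526.83 g.
This is the theoretical yield. Percent yield = 397.9 g / 526.83 g × 100% = 75.527%.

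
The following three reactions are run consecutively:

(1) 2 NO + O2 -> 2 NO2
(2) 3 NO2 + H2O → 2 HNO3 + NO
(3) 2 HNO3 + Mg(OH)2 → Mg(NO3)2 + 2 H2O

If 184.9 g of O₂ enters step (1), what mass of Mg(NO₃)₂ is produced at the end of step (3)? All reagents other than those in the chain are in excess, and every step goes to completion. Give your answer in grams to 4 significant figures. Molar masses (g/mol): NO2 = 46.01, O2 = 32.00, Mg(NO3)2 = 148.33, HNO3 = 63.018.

571.4 g

n(O2) = 184.9 / 32.00 = 5.7781 mol.
Reaction (1): O2→NO2 ratio 1:2 ⇒ n(NO2) = 11.556 mol.
Reaction (2): NO2→HNO3 ratio 3:2 ⇒ n(HNO3) = 7.7042 mol.
Reaction (3): HNO3→Mg(NO3)2 ratio 2:1 ⇒ n(Mg(NO3)2) = 3.8521 mol.
Mass of Mg(NO3)2 = 3.8521 × 148.33 = 571.38 g.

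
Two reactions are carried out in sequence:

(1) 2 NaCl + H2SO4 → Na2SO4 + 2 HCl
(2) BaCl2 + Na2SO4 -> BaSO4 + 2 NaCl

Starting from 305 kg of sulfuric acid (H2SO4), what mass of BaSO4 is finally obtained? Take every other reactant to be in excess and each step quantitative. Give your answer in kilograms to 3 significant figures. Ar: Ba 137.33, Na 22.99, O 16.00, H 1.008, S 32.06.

M(H2SO4) = 2(1.008) + 32.06 + 4(16.00) = 98.076 g/mol.
M(BaSO4) = 137.33 + 32.06 + 4(16.00) = 233.39 g/mol.
305 kg = 305000 g.
n(H2SO4) = 305000 / 98.076 = 3110 mol.
Step 1 gives a 1:1 ratio of H2SO4 to Na2SO4, so n(Na2SO4) = 3110 mol.
In step 2 the Na2SO4:BaSO4 ratio is 1:1, so n(BaSO4) = 3110 mol.
Mass of BaSO4 = 3110 × 233.39 = 725800 g = 726 kg.

726 kg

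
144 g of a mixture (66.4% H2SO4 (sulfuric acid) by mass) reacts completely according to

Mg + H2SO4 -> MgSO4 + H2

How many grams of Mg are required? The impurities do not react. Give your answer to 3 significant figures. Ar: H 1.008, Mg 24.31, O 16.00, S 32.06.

23.7 g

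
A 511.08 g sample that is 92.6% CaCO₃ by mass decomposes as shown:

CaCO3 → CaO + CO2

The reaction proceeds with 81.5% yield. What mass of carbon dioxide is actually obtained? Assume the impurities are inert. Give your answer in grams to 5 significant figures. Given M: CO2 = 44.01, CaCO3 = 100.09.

Pure CaCO3 available = 511.08 g × 0.926 = 473.260 g.
n(CaCO3) = 473.260 g / 100.09 g/mol = 4.72835 mol.
From the equation the CaCO3:CO2 mole ratio is 1:1, so n(CO2) = 4.72835 × 1/1 = 4.72835 mol.
Mass of CO2 = 4.72835 mol × 44.01 g/mol = 208.094 g.
Actual mass collected = 208.094 g × 0.815 = 169.597 g.

169.60 g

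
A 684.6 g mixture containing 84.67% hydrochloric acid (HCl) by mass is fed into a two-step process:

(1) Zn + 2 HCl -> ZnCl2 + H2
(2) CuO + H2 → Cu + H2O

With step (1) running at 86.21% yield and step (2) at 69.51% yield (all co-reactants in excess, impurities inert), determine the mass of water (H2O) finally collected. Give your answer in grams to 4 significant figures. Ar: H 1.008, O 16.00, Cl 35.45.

85.82 g

Pure HCl = 684.6 × 0.8467 = 579.65 g.
M(HCl) = 1.008 + 35.45 = 36.458 g/mol.
M(H2O) = 2(1.008) + 16.00 = 18.016 g/mol.
n(HCl) = 579.65 / 36.458 = 15.899 mol.
Step 1 (HCl:H2 = 2:1): theoretical n(H2) = 7.9496 mol; at 86.21% yield, n(H2) = 6.8533 mol.
Step 2 (H2:H2O = 1:1): theoretical n(H2O) = 6.8533 mol, so theoretical mass = 6.8533 × 18.016 = 123.47 g.
At 69.51% yield, actual mass of H2O = 123.47 × 0.6951 = 85.824 g.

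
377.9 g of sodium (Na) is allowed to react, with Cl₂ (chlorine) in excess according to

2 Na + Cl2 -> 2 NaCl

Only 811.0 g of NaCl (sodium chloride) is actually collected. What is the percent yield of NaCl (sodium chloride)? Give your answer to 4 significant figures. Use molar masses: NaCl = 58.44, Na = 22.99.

84.43 %

n(Na) = 377.90 g / 22.99 g/mol = 16.438 mol.
From the equation the Na:NaCl mole ratio is 2:2, so n(NaCl) = 16.438 × 2/2 = 16.438 mol.
Mass of NaCl = 16.438 mol × 58.44 g/mol = 960.61 g.
This is the theoretical yield. Percent yield = 811.0 g / 960.61 g × 100% = 84.425%.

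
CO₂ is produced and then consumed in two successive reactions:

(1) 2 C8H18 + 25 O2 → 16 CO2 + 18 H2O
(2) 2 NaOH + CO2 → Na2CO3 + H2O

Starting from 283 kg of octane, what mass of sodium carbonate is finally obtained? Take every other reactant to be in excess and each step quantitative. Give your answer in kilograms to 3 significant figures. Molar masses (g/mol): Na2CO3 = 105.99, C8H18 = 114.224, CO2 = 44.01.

283 kg = 283000 g.
n(C8H18) = 283000 / 114.224 = 2478 mol.
Step 1 gives a 2:16 ratio of C8H18 to CO2, so n(CO2) = 19820 mol.
In step 2 the CO2:Na2CO3 ratio is 1:1, so n(Na2CO3) = 19820 mol.
Mass of Na2CO3 = 19820 × 105.99 = 2.101 × 10^6 g = 2100 kg.

2100 kg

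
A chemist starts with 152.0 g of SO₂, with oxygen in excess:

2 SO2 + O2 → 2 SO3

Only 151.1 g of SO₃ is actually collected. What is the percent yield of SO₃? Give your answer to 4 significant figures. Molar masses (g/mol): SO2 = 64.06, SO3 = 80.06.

n(SO2) = 152.00 g / 64.06 g/mol = 2.3728 mol.
From the equation the SO2:SO3 mole ratio is 2:2, so n(SO3) = 2.3728 × 2/2 = 2.3728 mol.
Mass of SO3 = 2.3728 mol × 80.06 g/mol = 189.96 g.
This is the theoretical yield. Percent yield = 151.1 g / 189.96 g × 100% = 79.541%.

79.54 %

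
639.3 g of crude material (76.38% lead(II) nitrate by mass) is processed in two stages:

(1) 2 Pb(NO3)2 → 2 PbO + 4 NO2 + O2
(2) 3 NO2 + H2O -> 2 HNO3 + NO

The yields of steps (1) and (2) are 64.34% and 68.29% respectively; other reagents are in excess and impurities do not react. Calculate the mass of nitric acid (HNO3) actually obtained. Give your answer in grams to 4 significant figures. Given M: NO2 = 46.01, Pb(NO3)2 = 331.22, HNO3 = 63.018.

54.43 g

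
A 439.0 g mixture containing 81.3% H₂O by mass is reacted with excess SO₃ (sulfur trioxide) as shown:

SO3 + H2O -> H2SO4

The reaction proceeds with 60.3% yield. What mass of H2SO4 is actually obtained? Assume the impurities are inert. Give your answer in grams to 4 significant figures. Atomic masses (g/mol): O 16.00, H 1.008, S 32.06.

1172 g

Pure H2O available = 439.0 g × 0.813 = 356.91 g.
M(H2O) = 2(1.008) + 16.00 = 18.016 g/mol.
M(H2SO4) = 2(1.008) + 32.06 + 4(16.00) = 98.076 g/mol.
n(H2O) = 356.91 g / 18.016 g/mol = 19.811 mol.
From the equation the H2O:H2SO4 mole ratio is 1:1, so n(H2SO4) = 19.811 × 1/1 = 19.811 mol.
Mass of H2SO4 = 19.811 mol × 98.076 g/mol = 1942.9 g.
Actual mass collected = 1942.9 g × 0.603 = 1171.6 g.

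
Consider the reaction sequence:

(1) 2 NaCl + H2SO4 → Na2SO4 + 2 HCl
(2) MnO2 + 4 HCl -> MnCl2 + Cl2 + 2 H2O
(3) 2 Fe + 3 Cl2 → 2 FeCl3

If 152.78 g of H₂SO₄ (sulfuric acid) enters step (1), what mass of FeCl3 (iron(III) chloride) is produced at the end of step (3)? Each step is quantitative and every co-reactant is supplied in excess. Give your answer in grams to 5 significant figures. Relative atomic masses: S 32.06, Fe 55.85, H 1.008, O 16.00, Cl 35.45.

84.224 g

M(H2SO4) = 2(1.008) + 32.06 + 4(16.00) = 98.076 g/mol.
M(FeCl3) = 55.85 + 3(35.45) = 162.20 g/mol.
n(H2SO4) = 152.78 / 98.076 = 1.55777 mol.
Reaction (1): H2SO4→HCl ratio 1:2 ⇒ n(HCl) = 3.11554 mol.
Reaction (2): HCl→Cl2 ratio 4:1 ⇒ n(Cl2) = 0.778886 mol.
Reaction (3): Cl2→FeCl3 ratio 3:2 ⇒ n(FeCl3) = 0.519257 mol.
Mass of FeCl3 = 0.519257 × 162.20 = 84.2235 g.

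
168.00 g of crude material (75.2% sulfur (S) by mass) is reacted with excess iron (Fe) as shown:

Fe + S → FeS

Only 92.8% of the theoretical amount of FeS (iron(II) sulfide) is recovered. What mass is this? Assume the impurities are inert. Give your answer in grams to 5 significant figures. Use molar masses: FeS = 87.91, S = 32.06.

Pure S available = 168.00 g × 0.752 = 126.336 g.
n(S) = 126.336 g / 32.06 g/mol = 3.94061 mol.
From the equation the S:FeS mole ratio is 1:1, so n(FeS) = 3.94061 × 1/1 = 3.94061 mol.
Mass of FeS = 3.94061 mol × 87.91 g/mol = 346.419 g.
Actual mass collected = 346.419 g × 0.928 = 321.477 g.

321.48 g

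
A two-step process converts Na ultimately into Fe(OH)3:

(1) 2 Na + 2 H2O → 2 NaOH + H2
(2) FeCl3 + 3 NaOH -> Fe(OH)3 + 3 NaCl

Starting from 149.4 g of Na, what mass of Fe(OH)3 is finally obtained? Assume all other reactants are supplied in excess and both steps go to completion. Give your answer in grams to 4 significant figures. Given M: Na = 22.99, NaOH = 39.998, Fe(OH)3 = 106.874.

n(Na) = 149.40 / 22.99 = 6.4985 mol.
Step 1 gives a 2:2 ratio of Na to NaOH, so n(NaOH) = 6.4985 mol.
In step 2 the NaOH:Fe(OH)3 ratio is 3:1, so n(Fe(OH)3) = 2.1662 mol.
Mass of Fe(OH)3 = 2.1662 × 106.874 = 231.51 g.

231.5 g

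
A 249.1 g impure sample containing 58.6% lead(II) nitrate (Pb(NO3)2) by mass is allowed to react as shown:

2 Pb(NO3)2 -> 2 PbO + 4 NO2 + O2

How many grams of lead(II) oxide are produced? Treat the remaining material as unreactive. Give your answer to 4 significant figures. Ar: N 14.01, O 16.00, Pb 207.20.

Mass of pure Pb(NO3)2 = 249.1 g × 0.586 = 145.97 g.
M(Pb(NO3)2) = 207.20 + 2(14.01) + 6(16.00) = 331.22 g/mol.
M(PbO) = 207.20 + 16.00 = 223.20 g/mol.
n(Pb(NO3)2) = 145.97 g / 331.22 g/mol = 0.44071 mol.
From the equation the Pb(NO3)2:PbO mole ratio is 2:2, so n(PbO) = 0.44071 × 2/2 = 0.44071 mol.
Mass of PbO = 0.44071 mol × 223.20 g/mol = 98.367 g.

98.37 g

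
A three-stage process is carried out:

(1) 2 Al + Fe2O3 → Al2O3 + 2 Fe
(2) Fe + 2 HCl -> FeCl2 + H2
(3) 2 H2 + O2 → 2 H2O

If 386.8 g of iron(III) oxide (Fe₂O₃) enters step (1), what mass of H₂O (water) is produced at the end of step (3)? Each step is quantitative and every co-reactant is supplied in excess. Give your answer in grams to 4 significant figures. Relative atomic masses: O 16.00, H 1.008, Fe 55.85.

M(Fe2O3) = 2(55.85) + 3(16.00) = 159.70 g/mol.
M(H2O) = 2(1.008) + 16.00 = 18.016 g/mol.
n(Fe2O3) = 386.8 / 159.70 = 2.4220 mol.
Reaction (1): Fe2O3→Fe ratio 1:2 ⇒ n(Fe) = 4.8441 mol.
Reaction (2): Fe→H2 ratio 1:1 ⇒ n(H2) = 4.8441 mol.
Reaction (3): H2→H2O ratio 2:2 ⇒ n(H2O) = 4.8441 mol.
Mass of H2O = 4.8441 × 18.016 = 87.271 g.

87.27 g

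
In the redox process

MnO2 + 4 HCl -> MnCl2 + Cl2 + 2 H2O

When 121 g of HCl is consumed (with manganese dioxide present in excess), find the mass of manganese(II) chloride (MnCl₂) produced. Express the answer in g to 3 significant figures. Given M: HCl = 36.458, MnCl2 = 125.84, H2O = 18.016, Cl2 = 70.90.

n(HCl) = 121.0 g / 36.458 g/mol = 3.319 mol.
From the equation the HCl:MnCl2 mole ratio is 4:1, so n(MnCl2) = 3.319 × 1/4 = 0.8297 mol.
Mass of MnCl2 = 0.8297 mol × 125.84 g/mol = 104.4 g.

104 g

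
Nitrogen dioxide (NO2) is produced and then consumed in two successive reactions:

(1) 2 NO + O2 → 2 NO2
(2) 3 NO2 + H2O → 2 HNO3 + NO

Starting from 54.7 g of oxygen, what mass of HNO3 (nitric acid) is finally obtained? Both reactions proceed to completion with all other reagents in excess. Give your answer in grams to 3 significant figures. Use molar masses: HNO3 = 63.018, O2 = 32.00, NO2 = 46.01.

n(O2) = 54.70 / 32.00 = 1.709 mol.
Step 1 gives a 1:2 ratio of O2 to NO2, so n(NO2) = 3.419 mol.
In step 2 the NO2:HNO3 ratio is 3:2, so n(HNO3) = 2.279 mol.
Mass of HNO3 = 2.279 × 63.018 = 143.6 g.

144 g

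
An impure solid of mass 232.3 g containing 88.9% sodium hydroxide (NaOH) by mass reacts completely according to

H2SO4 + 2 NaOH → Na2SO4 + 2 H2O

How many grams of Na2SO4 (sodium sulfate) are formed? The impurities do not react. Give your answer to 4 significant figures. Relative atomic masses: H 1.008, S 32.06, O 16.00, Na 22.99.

Mass of pure NaOH = 232.3 g × 0.889 = 206.51 g.
M(NaOH) = 22.99 + 16.00 + 1.008 = 39.998 g/mol.
M(Na2SO4) = 2(22.99) + 32.06 + 4(16.00) = 142.04 g/mol.
n(NaOH) = 206.51 g / 39.998 g/mol = 5.1631 mol.
From the equation the NaOH:Na2SO4 mole ratio is 2:1, so n(Na2SO4) = 5.1631 × 1/2 = 2.5816 mol.
Mass of Na2SO4 = 2.5816 mol × 142.04 g/mol = 366.69 g.

366.7 g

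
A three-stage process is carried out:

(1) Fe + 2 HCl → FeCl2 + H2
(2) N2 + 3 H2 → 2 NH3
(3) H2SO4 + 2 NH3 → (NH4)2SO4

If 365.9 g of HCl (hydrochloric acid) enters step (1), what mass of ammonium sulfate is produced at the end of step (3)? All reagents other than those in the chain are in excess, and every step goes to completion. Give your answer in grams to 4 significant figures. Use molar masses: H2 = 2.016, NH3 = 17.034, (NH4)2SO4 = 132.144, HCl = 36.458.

n(HCl) = 365.9 / 36.458 = 10.036 mol.
Reaction (1): HCl→H2 ratio 2:1 ⇒ n(H2) = 5.0181 mol.
Reaction (2): H2→NH3 ratio 3:2 ⇒ n(NH3) = 3.3454 mol.
Reaction (3): NH3→(NH4)2SO4 ratio 2:1 ⇒ n((NH4)2SO4) = 1.6727 mol.
Mass of (NH4)2SO4 = 1.6727 × 132.144 = 221.04 g.

221.0 g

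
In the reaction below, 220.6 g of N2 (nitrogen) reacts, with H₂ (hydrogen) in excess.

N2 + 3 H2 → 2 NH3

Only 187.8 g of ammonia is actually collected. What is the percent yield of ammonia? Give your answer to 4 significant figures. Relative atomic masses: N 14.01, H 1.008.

M(N2) = 2(14.01) = 28.02 g/mol.
M(NH3) = 14.01 + 3(1.008) = 17.034 g/mol.
n(N2) = 220.60 g / 28.02 g/mol = 7.8729 mol.
From the equation the N2:NH3 mole ratio is 1:2, so n(NH3) = 7.8729 × 2/1 = 15.746 mol.
Mass of NH3 = 15.746 mol × 17.034 g/mol = 268.22 g.
This is the theoretical yield. Percent yield = 187.8 g / 268.22 g × 100% = 70.018%.

70.02 %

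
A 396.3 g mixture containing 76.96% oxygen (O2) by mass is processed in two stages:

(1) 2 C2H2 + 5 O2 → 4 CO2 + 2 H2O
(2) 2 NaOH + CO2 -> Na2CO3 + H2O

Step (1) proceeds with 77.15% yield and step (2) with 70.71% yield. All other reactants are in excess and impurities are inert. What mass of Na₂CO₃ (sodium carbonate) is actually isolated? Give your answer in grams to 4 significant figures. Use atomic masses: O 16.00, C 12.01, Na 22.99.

440.9 g

Pure O2 = 396.3 × 0.7696 = 304.99 g.
M(O2) = 2(16.00) = 32.00 g/mol.
M(Na2CO3) = 2(22.99) + 12.01 + 3(16.00) = 105.99 g/mol.
n(O2) = 304.99 / 32.00 = 9.5310 mol.
Step 1 (O2:CO2 = 5:4): theoretical n(CO2) = 7.6248 mol; at 77.15% yield, n(CO2) = 5.8825 mol.
Step 2 (CO2:Na2CO3 = 1:1): theoretical n(Na2CO3) = 5.8825 mol, so theoretical mass = 5.8825 × 105.99 = 623.49 g.
At 70.71% yield, actual mass of Na2CO3 = 623.49 × 0.7071 = 440.87 g.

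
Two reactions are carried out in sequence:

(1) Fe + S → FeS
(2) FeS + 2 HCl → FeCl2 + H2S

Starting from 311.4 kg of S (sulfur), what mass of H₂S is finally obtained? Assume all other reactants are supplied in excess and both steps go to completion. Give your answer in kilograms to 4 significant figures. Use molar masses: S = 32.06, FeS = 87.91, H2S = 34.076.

331.0 kg

311.4 kg = 311400 g.
n(S) = 311400 / 32.06 = 9713.0 mol.
Step 1 gives a 1:1 ratio of S to FeS, so n(FeS) = 9713.0 mol.
In step 2 the FeS:H2S ratio is 1:1, so n(H2S) = 9713.0 mol.
Mass of H2S = 9713.0 × 34.076 = 330980 g = 331.0 kg.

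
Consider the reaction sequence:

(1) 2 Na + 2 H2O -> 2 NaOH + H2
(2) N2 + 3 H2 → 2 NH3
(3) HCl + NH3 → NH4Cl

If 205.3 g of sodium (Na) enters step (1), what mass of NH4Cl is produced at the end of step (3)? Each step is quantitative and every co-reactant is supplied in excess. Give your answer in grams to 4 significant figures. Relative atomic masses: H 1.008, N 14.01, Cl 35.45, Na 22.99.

159.2 g

M(Na) = 22.99 g/mol.
M(NH4Cl) = 14.01 + 4(1.008) + 35.45 = 53.492 g/mol.
n(Na) = 205.3 / 22.99 = 8.9300 mol.
Reaction (1): Na→H2 ratio 2:1 ⇒ n(H2) = 4.4650 mol.
Reaction (2): H2→NH3 ratio 3:2 ⇒ n(NH3) = 2.9767 mol.
Reaction (3): NH3→NH4Cl ratio 1:1 ⇒ n(NH4Cl) = 2.9767 mol.
Mass of NH4Cl = 2.9767 × 53.492 = 159.23 g.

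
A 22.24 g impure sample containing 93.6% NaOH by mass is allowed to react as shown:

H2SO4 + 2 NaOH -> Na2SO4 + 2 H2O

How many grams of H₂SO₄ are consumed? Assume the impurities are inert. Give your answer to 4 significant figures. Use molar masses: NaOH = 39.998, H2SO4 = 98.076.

25.52 g

Mass of pure NaOH = 22.24 g × 0.936 = 20.817 g.
n(NaOH) = 20.817 g / 39.998 g/mol = 0.52044 mol.
From the equation the NaOH:H2SO4 mole ratio is 2:1, so n(H2SO4) = 0.52044 × 1/2 = 0.26022 mol.
Mass of H2SO4 = 0.26022 mol × 98.076 g/mol = 25.521 g.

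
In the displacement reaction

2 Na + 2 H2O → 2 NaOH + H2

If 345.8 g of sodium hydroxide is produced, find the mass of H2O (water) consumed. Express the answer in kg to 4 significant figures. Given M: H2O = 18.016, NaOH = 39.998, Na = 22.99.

0.1558 kg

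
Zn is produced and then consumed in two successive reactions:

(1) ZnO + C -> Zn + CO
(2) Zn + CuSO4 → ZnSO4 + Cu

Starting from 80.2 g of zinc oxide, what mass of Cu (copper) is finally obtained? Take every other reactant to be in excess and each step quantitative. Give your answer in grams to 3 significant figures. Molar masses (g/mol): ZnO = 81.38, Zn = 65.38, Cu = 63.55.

62.6 g

n(ZnO) = 80.20 / 81.38 = 0.9855 mol.
Step 1 gives a 1:1 ratio of ZnO to Zn, so n(Zn) = 0.9855 mol.
In step 2 the Zn:Cu ratio is 1:1, so n(Cu) = 0.9855 mol.
Mass of Cu = 0.9855 × 63.55 = 62.63 g.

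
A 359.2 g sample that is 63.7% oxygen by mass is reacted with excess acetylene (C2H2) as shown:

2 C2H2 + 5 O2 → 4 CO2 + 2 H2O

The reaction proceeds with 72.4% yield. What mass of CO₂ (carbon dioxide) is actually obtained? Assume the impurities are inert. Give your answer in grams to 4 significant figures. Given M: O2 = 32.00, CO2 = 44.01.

Pure O2 available = 359.2 g × 0.637 = 228.81 g.
n(O2) = 228.81 g / 32.00 g/mol = 7.1503 mol.
From the equation the O2:CO2 mole ratio is 5:4, so n(CO2) = 7.1503 × 4/5 = 5.7203 mol.
Mass of CO2 = 5.7203 mol × 44.01 g/mol = 251.75 g.
Actual mass collected = 251.75 g × 0.724 = 182.27 g.

182.3 g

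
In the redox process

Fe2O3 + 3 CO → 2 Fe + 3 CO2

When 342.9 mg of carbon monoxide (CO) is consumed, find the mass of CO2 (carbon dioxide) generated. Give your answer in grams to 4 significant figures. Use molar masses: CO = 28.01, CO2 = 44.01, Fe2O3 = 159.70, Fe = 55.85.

Convert: 342.9 mg = 0.34290 g.
n(CO) = 0.34290 g / 28.01 g/mol = 0.012242 mol.
From the equation the CO:CO2 mole ratio is 3:3, so n(CO2) = 0.012242 × 3/3 = 0.012242 mol.
Mass of CO2 = 0.012242 mol × 44.01 g/mol = 0.53877 g.

0.5388 g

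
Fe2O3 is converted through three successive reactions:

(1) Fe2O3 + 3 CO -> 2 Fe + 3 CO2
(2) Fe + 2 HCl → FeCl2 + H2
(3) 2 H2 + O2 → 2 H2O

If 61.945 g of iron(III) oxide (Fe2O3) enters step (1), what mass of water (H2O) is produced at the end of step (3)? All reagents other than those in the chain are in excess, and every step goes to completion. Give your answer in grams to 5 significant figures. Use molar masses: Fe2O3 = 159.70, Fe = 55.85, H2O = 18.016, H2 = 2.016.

13.976 g

n(Fe2O3) = 61.945 / 159.70 = 0.387884 mol.
Reaction (1): Fe2O3→Fe ratio 1:2 ⇒ n(Fe) = 0.775767 mol.
Reaction (2): Fe→H2 ratio 1:1 ⇒ n(H2) = 0.775767 mol.
Reaction (3): H2→H2O ratio 2:2 ⇒ n(H2O) = 0.775767 mol.
Mass of H2O = 0.775767 × 18.016 = 13.9762 g.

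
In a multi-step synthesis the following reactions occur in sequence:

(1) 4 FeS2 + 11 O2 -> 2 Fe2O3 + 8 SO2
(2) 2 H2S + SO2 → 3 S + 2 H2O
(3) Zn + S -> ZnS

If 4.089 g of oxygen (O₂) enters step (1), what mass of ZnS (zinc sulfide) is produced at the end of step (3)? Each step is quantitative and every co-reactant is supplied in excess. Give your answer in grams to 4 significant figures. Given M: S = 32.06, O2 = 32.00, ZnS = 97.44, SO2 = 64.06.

27.17 g

n(O2) = 4.089 / 32.00 = 0.12778 mol.
Reaction (1): O2→SO2 ratio 11:8 ⇒ n(SO2) = 0.092932 mol.
Reaction (2): SO2→S ratio 1:3 ⇒ n(S) = 0.27880 mol.
Reaction (3): S→ZnS ratio 1:1 ⇒ n(ZnS) = 0.27880 mol.
Mass of ZnS = 0.27880 × 97.44 = 27.166 g.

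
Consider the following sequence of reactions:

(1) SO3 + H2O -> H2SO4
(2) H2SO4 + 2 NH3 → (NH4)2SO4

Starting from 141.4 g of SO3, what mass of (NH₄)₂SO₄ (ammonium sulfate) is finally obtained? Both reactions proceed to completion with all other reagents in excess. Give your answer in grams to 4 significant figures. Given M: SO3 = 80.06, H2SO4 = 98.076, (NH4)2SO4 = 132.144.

n(SO3) = 141.40 / 80.06 = 1.7662 mol.
Step 1 gives a 1:1 ratio of SO3 to H2SO4, so n(H2SO4) = 1.7662 mol.
In step 2 the H2SO4:(NH4)2SO4 ratio is 1:1, so n((NH4)2SO4) = 1.7662 mol.
Mass of (NH4)2SO4 = 1.7662 × 132.144 = 233.39 g.

233.4 g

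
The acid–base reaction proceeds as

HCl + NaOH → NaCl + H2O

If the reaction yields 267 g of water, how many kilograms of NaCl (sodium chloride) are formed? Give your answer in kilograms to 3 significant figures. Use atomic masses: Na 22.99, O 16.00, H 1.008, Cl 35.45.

M(H2O) = 2(1.008) + 16.00 = 18.016 g/mol.
M(NaCl) = 22.99 + 35.45 = 58.44 g/mol.
n(H2O) = 267.0 g / 18.016 g/mol = 14.82 mol.
From the equation the H2O:NaCl mole ratio is 1:1, so n(NaCl) = 14.82 × 1/1 = 14.82 mol.
Mass of NaCl = 14.82 mol × 58.44 g/mol = 866.1 g.
Converting to kg: 866.1 g = 0.866 kg.

0.866 kg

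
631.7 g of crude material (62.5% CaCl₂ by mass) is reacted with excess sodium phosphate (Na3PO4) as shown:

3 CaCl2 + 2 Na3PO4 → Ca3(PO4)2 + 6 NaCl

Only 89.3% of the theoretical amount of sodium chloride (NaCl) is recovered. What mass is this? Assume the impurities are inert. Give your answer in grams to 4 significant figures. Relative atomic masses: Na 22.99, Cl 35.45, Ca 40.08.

371.3 g

Pure CaCl2 available = 631.7 g × 0.625 = 394.81 g.
M(CaCl2) = 40.08 + 2(35.45) = 110.98 g/mol.
M(NaCl) = 22.99 + 35.45 = 58.44 g/mol.
n(CaCl2) = 394.81 g / 110.98 g/mol = 3.5575 mol.
From the equation the CaCl2:NaCl mole ratio is 3:6, so n(NaCl) = 3.5575 × 6/3 = 7.1150 mol.
Mass of NaCl = 7.1150 mol × 58.44 g/mol = 415.80 g.
Actual mass collected = 415.80 g × 0.893 = 371.31 g.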